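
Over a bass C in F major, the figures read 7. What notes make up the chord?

The written figures 7 are shorthand for 7/5/3: the 5/3 are implied.
A third above C in this key is E.
A fifth above C in this key is G.
A seventh above C in this key is Bb.
Together with the bass C, this spells C dominant seventh in root position.

C, E, G, Bb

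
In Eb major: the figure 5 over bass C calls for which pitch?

Counting 4 letter steps above C lands on G; in Eb major, that letter is G.

G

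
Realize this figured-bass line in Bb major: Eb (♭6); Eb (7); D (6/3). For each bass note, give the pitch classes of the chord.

Eb, G, Cb | Eb, G, Bb, D | D, F, Bb

Eb (b6/3): Eb, G, Cb.
Eb (7/5/3): Eb, G, Bb, D.
D (6/3): D, F, Bb.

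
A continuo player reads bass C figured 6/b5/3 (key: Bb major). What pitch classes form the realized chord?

C, Eb, Gb, A

A third above C in this key is Eb.
A fifth above C in this key is G, lowered to Gb by the flat.
A sixth above C in this key is A.
Together with the bass C, this spells A diminished seventh in first inversion.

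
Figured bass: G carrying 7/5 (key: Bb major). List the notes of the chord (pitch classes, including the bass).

G, Bb, D, F

The written figures 7/5 are shorthand for 7/5/3: the 3 is implied.
A third above G in this key is Bb.
A fifth above G in this key is D.
A seventh above G in this key is F.
Together with the bass G, this spells G minor seventh in root position.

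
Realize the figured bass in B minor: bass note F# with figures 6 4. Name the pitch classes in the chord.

A fourth above F# in this key is B.
A sixth above F# in this key is D.
Together with the bass F#, this spells B minor in second inversion.

F#, B, D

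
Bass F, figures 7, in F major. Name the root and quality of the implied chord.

F major seventh

The figures 7 indicate a seventh chord in root position.
In root position the bass is the root, so the root is F.
The chord tones are F, A, C, E, giving F major seventh.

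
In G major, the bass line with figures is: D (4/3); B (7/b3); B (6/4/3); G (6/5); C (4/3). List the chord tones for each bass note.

D (6/4/3): D, F#, G, B.
B (7/5/b3): B, Db, F#, A.
B (6/4/3): B, D, E, G.
G (6/5/3): G, B, D, E.
C (6/4/3): C, E, F#, A.

D, F#, G, B | B, Db, F#, A | B, D, E, G | G, B, D, E | C, E, F#, A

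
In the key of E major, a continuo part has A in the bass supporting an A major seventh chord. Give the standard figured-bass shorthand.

A is the root of A major seventh, so the chord is in root position.
A seventh chord in root position is figured 7/5/3, conventionally abbreviated 7.

7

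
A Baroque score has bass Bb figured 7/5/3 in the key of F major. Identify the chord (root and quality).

Bb major seventh

The figures 7/5/3 indicate a seventh chord in root position.
In root position the bass is the root, so the root is Bb.
The chord tones are Bb, D, F, A, giving Bb major seventh.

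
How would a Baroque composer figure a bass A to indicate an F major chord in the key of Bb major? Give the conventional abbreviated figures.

A is the third of F major, so the chord is in first inversion.
A triad in first inversion is figured 6/3, conventionally abbreviated 6.

6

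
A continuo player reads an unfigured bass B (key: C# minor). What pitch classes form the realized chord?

An unfigured bass implies 5/3.
A third above B in this key is D#.
A fifth above B in this key is F#.
Together with the bass B, this spells B major in root position.

B, D#, F#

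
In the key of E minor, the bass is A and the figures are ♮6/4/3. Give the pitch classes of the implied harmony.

A, C, D, F

A third above A in this key is C.
A fourth above A in this key is D.
A sixth above A in this key is F#, made natural (F) by the ♮ figure.
Together with the bass A, this spells D minor seventh in second inversion.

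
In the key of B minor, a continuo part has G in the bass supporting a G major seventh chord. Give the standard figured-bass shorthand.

7

G is the root of G major seventh, so the chord is in root position.
A seventh chord in root position is figured 7/5/3, conventionally abbreviated 7.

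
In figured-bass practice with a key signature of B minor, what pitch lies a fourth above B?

Counting 3 letter steps above B lands on E; in B minor, that letter is E.

E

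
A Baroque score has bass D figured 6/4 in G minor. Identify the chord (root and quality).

G minor

The figures 6/4 indicate a triad in second inversion.
In second inversion the root lies a fourth above the bass: a fourth above D in G minor is G.
The chord tones are D, G, Bb, giving G minor.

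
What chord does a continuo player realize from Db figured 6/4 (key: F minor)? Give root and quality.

The figures 6/4 indicate a triad in second inversion.
In second inversion the root lies a fourth above the bass: a fourth above Db in F minor is G.
The chord tones are Db, G, Bb, giving G diminished.

G diminished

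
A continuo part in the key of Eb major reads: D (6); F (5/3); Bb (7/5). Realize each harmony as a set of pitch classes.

D (6/3): D, F, Bb.
F (5/3): F, Ab, C.
Bb (7/5/3): Bb, D, F, Ab.

D, F, Bb | F, Ab, C | Bb, D, F, Ab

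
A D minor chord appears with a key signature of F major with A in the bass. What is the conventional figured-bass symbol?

6/4

A is the fifth of D minor, so the chord is in second inversion.
A triad in second inversion is figured 6/4, conventionally abbreviated 6/4.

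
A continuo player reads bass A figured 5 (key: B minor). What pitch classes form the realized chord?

The written figures 5 are shorthand for 5/3: the 3 is implied.
A third above A in this key is C#.
A fifth above A in this key is E.
Together with the bass A, this spells A major in root position.

A, C#, E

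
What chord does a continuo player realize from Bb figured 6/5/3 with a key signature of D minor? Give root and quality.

G minor seventh

The figures 6/5/3 indicate a seventh chord in first inversion.
In first inversion the root lies a sixth above the bass: a sixth above Bb in D minor is G.
The chord tones are Bb, D, F, G, giving G minor seventh.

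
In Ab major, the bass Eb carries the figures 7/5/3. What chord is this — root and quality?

The figures 7/5/3 indicate a seventh chord in root position.
In root position the bass is the root, so the root is Eb.
The chord tones are Eb, G, Bb, Db, giving Eb dominant seventh.

Eb dominant seventh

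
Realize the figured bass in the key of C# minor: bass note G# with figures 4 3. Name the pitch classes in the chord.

The written figures 4 3 are shorthand for 6/4/3: the 6 is implied.
A third above G# in this key is B.
A fourth above G# in this key is C#.
A sixth above G# in this key is E.
Together with the bass G#, this spells C# minor seventh in second inversion.

G#, B, C#, E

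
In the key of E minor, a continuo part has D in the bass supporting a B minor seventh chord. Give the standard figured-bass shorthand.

6/5

D is the third of B minor seventh, so the chord is in first inversion.
A seventh chord in first inversion is figured 6/5/3, conventionally abbreviated 6/5.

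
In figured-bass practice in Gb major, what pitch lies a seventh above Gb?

F

Counting 6 letter steps above Gb lands on F; in Gb major, that letter is F.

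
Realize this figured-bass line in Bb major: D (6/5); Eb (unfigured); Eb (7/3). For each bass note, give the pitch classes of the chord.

D, F, A, Bb | Eb, G, Bb | Eb, G, Bb, D

D (6/5/3): D, F, A, Bb.
Eb (5/3): Eb, G, Bb.
Eb (7/5/3): Eb, G, Bb, D.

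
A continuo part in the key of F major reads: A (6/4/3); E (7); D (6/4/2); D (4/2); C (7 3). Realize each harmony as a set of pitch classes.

A (6/4/3): A, C, D, F.
E (7/5/3): E, G, Bb, D.
D (6/4/2): D, E, G, Bb.
D (6/4/2): D, E, G, Bb.
C (7/5/3): C, E, G, Bb.

A, C, D, F | E, G, Bb, D | D, E, G, Bb | D, E, G, Bb | C, E, G, Bb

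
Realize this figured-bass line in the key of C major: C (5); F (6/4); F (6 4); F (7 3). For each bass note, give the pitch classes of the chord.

C (5/3): C, E, G.
F (6/4): F, B, D.
F (6/4): F, B, D.
F (7/5/3): F, A, C, E.

C, E, G | F, B, D | F, B, D | F, A, C, E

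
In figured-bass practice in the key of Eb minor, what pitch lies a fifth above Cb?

Gb

Counting 4 letter steps above Cb lands on G; in Eb minor, that letter is Gb.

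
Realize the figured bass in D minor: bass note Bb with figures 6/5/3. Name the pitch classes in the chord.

Bb, D, F, G

A third above Bb in this key is D.
A fifth above Bb in this key is F.
A sixth above Bb in this key is G.
Together with the bass Bb, this spells G minor seventh in first inversion.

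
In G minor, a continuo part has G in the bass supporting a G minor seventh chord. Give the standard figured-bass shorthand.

G is the root of G minor seventh, so the chord is in root position.
A seventh chord in root position is figured 7/5/3, conventionally abbreviated 7.

7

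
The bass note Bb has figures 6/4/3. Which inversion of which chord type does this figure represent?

Intervals of 6/4/3 above the bass form a seventh chord; the bass is the fifth, so this is second inversion.

seventh chord, second inversion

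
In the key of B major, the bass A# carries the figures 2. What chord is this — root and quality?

B major seventh

The figures 2 indicate a seventh chord in third inversion.
In third inversion the root lies a second above the bass: a second above A# in B major is B.
The chord tones are A#, B, D#, F#, giving B major seventh.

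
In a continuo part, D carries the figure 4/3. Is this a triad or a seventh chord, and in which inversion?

seventh chord, second inversion

4/3 is shorthand for 6/4/3.
Intervals of 6/4/3 above the bass form a seventh chord; the bass is the fifth, so this is second inversion.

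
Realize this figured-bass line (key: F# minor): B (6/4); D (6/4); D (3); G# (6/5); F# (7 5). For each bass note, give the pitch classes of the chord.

B (6/4): B, E, G#.
D (6/4): D, G#, B.
D (5/3): D, F#, A.
G# (6/5/3): G#, B, D, E.
F# (7/5/3): F#, A, C#, E.

B, E, G# | D, G#, B | D, F#, A | G#, B, D, E | F#, A, C#, E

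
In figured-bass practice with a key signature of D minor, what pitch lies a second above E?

Counting 1 letter step above E lands on F; in D minor, that letter is F.

F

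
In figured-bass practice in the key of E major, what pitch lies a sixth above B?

Counting 5 letter steps above B lands on G; in E major, that letter is G#.

G#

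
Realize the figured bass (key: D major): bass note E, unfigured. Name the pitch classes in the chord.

An unfigured bass implies 5/3.
A third above E in this key is G.
A fifth above E in this key is B.
Together with the bass E, this spells E minor in root position.

E, G, B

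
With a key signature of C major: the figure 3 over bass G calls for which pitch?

Counting 2 letter steps above G lands on B; in C major, that letter is B.

B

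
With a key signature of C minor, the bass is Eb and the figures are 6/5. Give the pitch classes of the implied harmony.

Eb, G, Bb, C

The written figures 6/5 are shorthand for 6/5/3: the 3 is implied.
A third above Eb in this key is G.
A fifth above Eb in this key is Bb.
A sixth above Eb in this key is C.
Together with the bass Eb, this spells C minor seventh in first inversion.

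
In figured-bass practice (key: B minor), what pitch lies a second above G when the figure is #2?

Counting 1 letter step above G lands on A; in B minor, that letter is A.
The #2 figure raises it a semitone, giving A#.

A#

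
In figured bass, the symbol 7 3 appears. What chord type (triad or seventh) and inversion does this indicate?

7 3 is shorthand for 7/5/3.
Intervals of 7/5/3 above the bass form a seventh chord; the bass is the root, so this is root position.

seventh chord, root position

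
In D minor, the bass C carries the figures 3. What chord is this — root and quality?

The figures 3 indicate a triad in root position.
In root position the bass is the root, so the root is C.
The chord tones are C, E, G, giving C major.

C major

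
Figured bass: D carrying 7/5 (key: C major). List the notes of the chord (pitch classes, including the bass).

The written figures 7/5 are shorthand for 7/5/3: the 3 is implied.
A third above D in this key is F.
A fifth above D in this key is A.
A seventh above D in this key is C.
Together with the bass D, this spells D minor seventh in root position.

D, F, A, C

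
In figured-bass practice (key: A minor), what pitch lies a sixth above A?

F

Counting 5 letter steps above A lands on F; in A minor, that letter is F.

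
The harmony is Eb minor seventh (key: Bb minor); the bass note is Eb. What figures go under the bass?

7

Eb is the root of Eb minor seventh, so the chord is in root position.
A seventh chord in root position is figured 7/5/3, conventionally abbreviated 7.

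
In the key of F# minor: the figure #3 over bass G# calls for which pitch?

B#

Counting 2 letter steps above G# lands on B; in F# minor, that letter is B.
The #3 figure raises it a semitone, giving B#.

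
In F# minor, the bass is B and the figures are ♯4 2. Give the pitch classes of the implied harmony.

The written figures ♯4 2 are shorthand for 6/4/2: the 6 is implied.
A second above B in this key is C#.
A fourth above B in this key is E, raised to E# by the sharp.
A sixth above B in this key is G#.
Together with the bass B, this spells C# dominant seventh in third inversion.

B, C#, E#, G#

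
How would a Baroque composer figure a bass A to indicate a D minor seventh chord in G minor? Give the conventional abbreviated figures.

A is the fifth of D minor seventh, so the chord is in second inversion.
A seventh chord in second inversion is figured 6/4/3, conventionally abbreviated 4/3.

4/3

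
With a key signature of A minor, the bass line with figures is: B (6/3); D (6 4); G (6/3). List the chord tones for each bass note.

B (6/3): B, D, G.
D (6/4): D, G, B.
G (6/3): G, B, E.

B, D, G | D, G, B | G, B, E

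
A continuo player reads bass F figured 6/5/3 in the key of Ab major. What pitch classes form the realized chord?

F, Ab, C, Db

A third above F in this key is Ab.
A fifth above F in this key is C.
A sixth above F in this key is Db.
Together with the bass F, this spells Db major seventh in first inversion.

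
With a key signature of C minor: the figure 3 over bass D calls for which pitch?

Counting 2 letter steps above D lands on F; in C minor, that letter is F.

F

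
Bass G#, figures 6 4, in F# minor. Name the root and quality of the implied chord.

C# minor

The figures 6 4 indicate a triad in second inversion.
In second inversion the root lies a fourth above the bass: a fourth above G# in F# minor is C#.
The chord tones are G#, C#, E, giving C# minor.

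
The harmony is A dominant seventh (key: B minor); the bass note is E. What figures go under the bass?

4/3

E is the fifth of A dominant seventh, so the chord is in second inversion.
A seventh chord in second inversion is figured 6/4/3, conventionally abbreviated 4/3.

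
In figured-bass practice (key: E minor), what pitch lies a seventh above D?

Counting 6 letter steps above D lands on C; in E minor, that letter is C.

C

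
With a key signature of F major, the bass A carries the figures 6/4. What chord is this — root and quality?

The figures 6/4 indicate a triad in second inversion.
In second inversion the root lies a fourth above the bass: a fourth above A in F major is D.
The chord tones are A, D, F, giving D minor.

D minor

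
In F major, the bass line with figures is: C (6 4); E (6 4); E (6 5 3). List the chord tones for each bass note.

C (6/4): C, F, A.
E (6/4): E, A, C.
E (6/5/3): E, G, Bb, C.

C, F, A | E, A, C | E, G, Bb, C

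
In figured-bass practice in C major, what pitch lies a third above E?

G

Counting 2 letter steps above E lands on G; in C major, that letter is G.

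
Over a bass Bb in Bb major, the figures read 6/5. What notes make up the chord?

Bb, D, F, G

The written figures 6/5 are shorthand for 6/5/3: the 3 is implied.
A third above Bb in this key is D.
A fifth above Bb in this key is F.
A sixth above Bb in this key is G.
Together with the bass Bb, this spells G minor seventh in first inversion.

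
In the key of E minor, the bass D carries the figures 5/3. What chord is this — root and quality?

D major

The figures 5/3 indicate a triad in root position.
In root position the bass is the root, so the root is D.
The chord tones are D, F#, A, giving D major.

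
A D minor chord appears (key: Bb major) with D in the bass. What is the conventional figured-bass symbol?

no figures

D is the root of D minor, so the chord is in root position.
A triad in root position is figured 5/3, conventionally abbreviated (no figures — root-position triad).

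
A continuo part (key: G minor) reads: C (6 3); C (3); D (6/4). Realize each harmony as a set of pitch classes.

C (6/3): C, Eb, A.
C (5/3): C, Eb, G.
D (6/4): D, G, Bb.

C, Eb, A | C, Eb, G | D, G, Bb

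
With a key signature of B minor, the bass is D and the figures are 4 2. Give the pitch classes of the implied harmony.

The written figures 4 2 are shorthand for 6/4/2: the 6 is implied.
A second above D in this key is E.
A fourth above D in this key is G.
A sixth above D in this key is B.
Together with the bass D, this spells E minor seventh in third inversion.

D, E, G, B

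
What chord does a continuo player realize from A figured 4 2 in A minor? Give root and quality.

The figures 4 2 indicate a seventh chord in third inversion.
In third inversion the root lies a second above the bass: a second above A in A minor is B.
The chord tones are A, B, D, F, giving B half-diminished seventh.

B half-diminished seventh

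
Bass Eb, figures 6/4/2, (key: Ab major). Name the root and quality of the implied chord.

F minor seventh

The figures 6/4/2 indicate a seventh chord in third inversion.
In third inversion the root lies a second above the bass: a second above Eb in Ab major is F.
The chord tones are Eb, F, Ab, C, giving F minor seventh.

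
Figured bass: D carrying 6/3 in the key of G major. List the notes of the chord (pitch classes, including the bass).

A third above D in this key is F#.
A sixth above D in this key is B.
Together with the bass D, this spells B minor in first inversion.

D, F#, B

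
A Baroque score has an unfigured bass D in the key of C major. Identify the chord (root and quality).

D minor

An unfigured bass indicates a triad in root position.
In root position the bass is the root, so the root is D.
The chord tones are D, F, A, giving D minor.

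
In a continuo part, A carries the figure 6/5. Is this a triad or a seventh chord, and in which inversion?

6/5 is shorthand for 6/5/3.
Intervals of 6/5/3 above the bass form a seventh chord; the bass is the third, so this is first inversion.

seventh chord, first inversion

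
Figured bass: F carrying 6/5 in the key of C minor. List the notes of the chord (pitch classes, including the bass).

The written figures 6/5 are shorthand for 6/5/3: the 3 is implied.
A third above F in this key is Ab.
A fifth above F in this key is C.
A sixth above F in this key is D.
Together with the bass F, this spells D half-diminished seventh in first inversion.

F, Ab, C, D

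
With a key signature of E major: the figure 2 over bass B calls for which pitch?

C#

Counting 1 letter step above B lands on C; in E major, that letter is C#.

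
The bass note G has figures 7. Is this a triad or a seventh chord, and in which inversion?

seventh chord, root position

7 is shorthand for 7/5/3.
Intervals of 7/5/3 above the bass form a seventh chord; the bass is the root, so this is root position.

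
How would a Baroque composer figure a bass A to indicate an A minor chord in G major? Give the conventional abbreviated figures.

A is the root of A minor, so the chord is in root position.
A triad in root position is figured 5/3, conventionally abbreviated (no figures — root-position triad).

no figures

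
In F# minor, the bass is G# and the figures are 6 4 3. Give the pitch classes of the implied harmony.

G#, B, C#, E

A third above G# in this key is B.
A fourth above G# in this key is C#.
A sixth above G# in this key is E.
Together with the bass G#, this spells C# minor seventh in second inversion.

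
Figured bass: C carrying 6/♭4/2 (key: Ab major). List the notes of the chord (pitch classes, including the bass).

C, Db, Fb, Ab

A second above C in this key is Db.
A fourth above C in this key is F, lowered to Fb by the flat.
A sixth above C in this key is Ab.
Together with the bass C, this spells Db minor-major seventh in third inversion.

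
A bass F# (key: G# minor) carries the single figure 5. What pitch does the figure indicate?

C#

Counting 4 letter steps above F# lands on C; in G# minor, that letter is C#.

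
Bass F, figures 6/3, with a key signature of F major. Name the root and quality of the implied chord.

The figures 6/3 indicate a triad in first inversion.
In first inversion the root lies a sixth above the bass: a sixth above F in F major is D.
The chord tones are F, A, D, giving D minor.

D minor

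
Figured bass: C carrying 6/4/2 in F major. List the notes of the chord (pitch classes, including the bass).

A second above C in this key is D.
A fourth above C in this key is F.
A sixth above C in this key is A.
Together with the bass C, this spells D minor seventh in third inversion.

C, D, F, A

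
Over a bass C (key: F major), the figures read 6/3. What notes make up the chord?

C, E, A

A third above C in this key is E.
A sixth above C in this key is A.
Together with the bass C, this spells A minor in first inversion.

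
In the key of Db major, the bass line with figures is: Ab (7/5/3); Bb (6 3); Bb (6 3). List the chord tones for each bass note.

Ab (7/5/3): Ab, C, Eb, Gb.
Bb (6/3): Bb, Db, Gb.
Bb (6/3): Bb, Db, Gb.

Ab, C, Eb, Gb | Bb, Db, Gb | Bb, Db, Gb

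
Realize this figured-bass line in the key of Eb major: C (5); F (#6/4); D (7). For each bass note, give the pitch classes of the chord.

C, Eb, G | F, Bb, D# | D, F, Ab, C

C (5/3): C, Eb, G.
F (#6/4): F, Bb, D#.
D (7/5/3): D, F, Ab, C.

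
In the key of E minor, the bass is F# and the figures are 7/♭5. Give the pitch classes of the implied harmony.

F#, A, Cb, E

The written figures 7/♭5 are shorthand for 7/5/3: the 3 is implied.
A third above F# in this key is A.
A fifth above F# in this key is C, lowered to Cb by the flat.
A seventh above F# in this key is E.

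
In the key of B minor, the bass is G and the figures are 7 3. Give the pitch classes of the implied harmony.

The written figures 7 3 are shorthand for 7/5/3: the 5 is implied.
A third above G in this key is B.
A fifth above G in this key is D.
A seventh above G in this key is F#.
Together with the bass G, this spells G major seventh in root position.

G, B, D, F#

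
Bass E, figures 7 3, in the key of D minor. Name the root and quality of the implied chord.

E half-diminished seventh

The figures 7 3 indicate a seventh chord in root position.
In root position the bass is the root, so the root is E.
The chord tones are E, G, Bb, D, giving E half-diminished seventh.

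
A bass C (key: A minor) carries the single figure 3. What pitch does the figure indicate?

E

Counting 2 letter steps above C lands on E; in A minor, that letter is E.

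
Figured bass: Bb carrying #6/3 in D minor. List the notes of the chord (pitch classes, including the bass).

A third above Bb in this key is D.
A sixth above Bb in this key is G, raised to G# by the sharp.

Bb, D, G#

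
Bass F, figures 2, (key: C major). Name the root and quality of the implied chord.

G dominant seventh

The figures 2 indicate a seventh chord in third inversion.
In third inversion the root lies a second above the bass: a second above F in C major is G.
The chord tones are F, G, B, D, giving G dominant seventh.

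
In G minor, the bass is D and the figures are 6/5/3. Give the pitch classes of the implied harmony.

D, F, A, Bb

A third above D in this key is F.
A fifth above D in this key is A.
A sixth above D in this key is Bb.
Together with the bass D, this spells Bb major seventh in first inversion.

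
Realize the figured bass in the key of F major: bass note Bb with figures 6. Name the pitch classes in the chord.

Bb, D, G

The written figures 6 are shorthand for 6/3: the 3 is implied.
A third above Bb in this key is D.
A sixth above Bb in this key is G.
Together with the bass Bb, this spells G minor in first inversion.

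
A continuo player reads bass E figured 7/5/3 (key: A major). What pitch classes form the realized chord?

A third above E in this key is G#.
A fifth above E in this key is B.
A seventh above E in this key is D.
Together with the bass E, this spells E dominant seventh in root position.

E, G#, B, D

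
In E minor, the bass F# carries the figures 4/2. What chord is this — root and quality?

The figures 4/2 indicate a seventh chord in third inversion.
In third inversion the root lies a second above the bass: a second above F# in E minor is G.
The chord tones are F#, G, B, D, giving G major seventh.

G major seventh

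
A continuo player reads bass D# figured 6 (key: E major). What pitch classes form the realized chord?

D#, F#, B

The written figures 6 are shorthand for 6/3: the 3 is implied.
A third above D# in this key is F#.
A sixth above D# in this key is B.
Together with the bass D#, this spells B major in first inversion.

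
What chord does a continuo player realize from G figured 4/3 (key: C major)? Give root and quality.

C major seventh

The figures 4/3 indicate a seventh chord in second inversion.
In second inversion the root lies a fourth above the bass: a fourth above G in C major is C.
The chord tones are G, B, C, E, giving C major seventh.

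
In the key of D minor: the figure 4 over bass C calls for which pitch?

F

Counting 3 letter steps above C lands on F; in D minor, that letter is F.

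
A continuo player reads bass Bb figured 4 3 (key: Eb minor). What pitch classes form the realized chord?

The written figures 4 3 are shorthand for 6/4/3: the 6 is implied.
A third above Bb in this key is Db.
A fourth above Bb in this key is Eb.
A sixth above Bb in this key is Gb.
Together with the bass Bb, this spells Eb minor seventh in second inversion.

Bb, Db, Eb, Gb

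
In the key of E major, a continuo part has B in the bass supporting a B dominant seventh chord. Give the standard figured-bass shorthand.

B is the root of B dominant seventh, so the chord is in root position.
A seventh chord in root position is figured 7/5/3, conventionally abbreviated 7.

7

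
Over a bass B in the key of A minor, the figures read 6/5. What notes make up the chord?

The written figures 6/5 are shorthand for 6/5/3: the 3 is implied.
A third above B in this key is D.
A fifth above B in this key is F.
A sixth above B in this key is G.
Together with the bass B, this spells G dominant seventh in first inversion.

B, D, F, G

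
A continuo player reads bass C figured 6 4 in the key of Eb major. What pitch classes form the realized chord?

C, F, Ab

A fourth above C in this key is F.
A sixth above C in this key is Ab.
Together with the bass C, this spells F minor in second inversion.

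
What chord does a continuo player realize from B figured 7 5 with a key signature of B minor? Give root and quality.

The figures 7 5 indicate a seventh chord in root position.
In root position the bass is the root, so the root is B.
The chord tones are B, D, F#, A, giving B minor seventh.

B minor seventh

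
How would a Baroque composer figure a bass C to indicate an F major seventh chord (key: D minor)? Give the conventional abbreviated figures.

C is the fifth of F major seventh, so the chord is in second inversion.
A seventh chord in second inversion is figured 6/4/3, conventionally abbreviated 4/3.

4/3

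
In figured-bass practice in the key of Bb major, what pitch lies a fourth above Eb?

Counting 3 letter steps above Eb lands on A; in Bb major, that letter is A.

A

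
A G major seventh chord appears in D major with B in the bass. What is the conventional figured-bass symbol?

B is the third of G major seventh, so the chord is in first inversion.
A seventh chord in first inversion is figured 6/5/3, conventionally abbreviated 6/5.

6/5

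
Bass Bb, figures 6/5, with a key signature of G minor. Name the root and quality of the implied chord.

The figures 6/5 indicate a seventh chord in first inversion.
In first inversion the root lies a sixth above the bass: a sixth above Bb in G minor is G.
The chord tones are Bb, D, F, G, giving G minor seventh.

G minor seventh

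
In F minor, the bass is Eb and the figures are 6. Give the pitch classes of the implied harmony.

Eb, G, C

The written figures 6 are shorthand for 6/3: the 3 is implied.
A third above Eb in this key is G.
A sixth above Eb in this key is C.
Together with the bass Eb, this spells C minor in first inversion.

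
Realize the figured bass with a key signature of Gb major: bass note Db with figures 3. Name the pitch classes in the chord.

The written figures 3 are shorthand for 5/3: the 5 is implied.
A third above Db in this key is F.
A fifth above Db in this key is Ab.
Together with the bass Db, this spells Db major in root position.

Db, F, Ab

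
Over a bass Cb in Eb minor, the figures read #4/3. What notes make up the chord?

Cb, Eb, F#, Ab

The written figures #4/3 are shorthand for 6/4/3: the 6 is implied.
A third above Cb in this key is Eb.
A fourth above Cb in this key is F, raised to F# by the sharp.
A sixth above Cb in this key is Ab.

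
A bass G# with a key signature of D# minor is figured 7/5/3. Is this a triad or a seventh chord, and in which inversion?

Intervals of 7/5/3 above the bass form a seventh chord; the bass is the root, so this is root position.

seventh chord, root position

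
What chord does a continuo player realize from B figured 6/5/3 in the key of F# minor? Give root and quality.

The figures 6/5/3 indicate a seventh chord in first inversion.
In first inversion the root lies a sixth above the bass: a sixth above B in F# minor is G#.
The chord tones are B, D, F#, G#, giving G# half-diminished seventh.

G# half-diminished seventh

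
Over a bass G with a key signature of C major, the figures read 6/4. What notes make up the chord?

A fourth above G in this key is C.
A sixth above G in this key is E.
Together with the bass G, this spells C major in second inversion.

G, C, E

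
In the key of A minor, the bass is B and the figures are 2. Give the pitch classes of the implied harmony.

The written figures 2 are shorthand for 6/4/2: the 6/4 are implied.
A second above B in this key is C.
A fourth above B in this key is E.
A sixth above B in this key is G.
Together with the bass B, this spells C major seventh in third inversion.

B, C, E, G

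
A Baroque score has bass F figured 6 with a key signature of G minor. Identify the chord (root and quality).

D minor

The figures 6 indicate a triad in first inversion.
In first inversion the root lies a sixth above the bass: a sixth above F in G minor is D.
The chord tones are F, A, D, giving D minor.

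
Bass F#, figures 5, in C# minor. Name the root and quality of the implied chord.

F# minor

The figures 5 indicate a triad in root position.
In root position the bass is the root, so the root is F#.
The chord tones are F#, A, C#, giving F# minor.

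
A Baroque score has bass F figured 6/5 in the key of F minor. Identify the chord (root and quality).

Db major seventh

The figures 6/5 indicate a seventh chord in first inversion.
In first inversion the root lies a sixth above the bass: a sixth above F in F minor is Db.
The chord tones are F, Ab, C, Db, giving Db major seventh.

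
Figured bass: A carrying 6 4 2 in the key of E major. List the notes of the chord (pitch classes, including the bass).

A second above A in this key is B.
A fourth above A in this key is D#.
A sixth above A in this key is F#.
Together with the bass A, this spells B dominant seventh in third inversion.

A, B, D#, F#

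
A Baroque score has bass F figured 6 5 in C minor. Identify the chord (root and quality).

The figures 6 5 indicate a seventh chord in first inversion.
In first inversion the root lies a sixth above the bass: a sixth above F in C minor is D.
The chord tones are F, Ab, C, D, giving D half-diminished seventh.

D half-diminished seventh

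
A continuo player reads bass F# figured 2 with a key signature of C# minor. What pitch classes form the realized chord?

The written figures 2 are shorthand for 6/4/2: the 6/4 are implied.
A second above F# in this key is G#.
A fourth above F# in this key is B.
A sixth above F# in this key is D#.
Together with the bass F#, this spells G# minor seventh in third inversion.

F#, G#, B, D#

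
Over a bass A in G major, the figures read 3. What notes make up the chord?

The written figures 3 are shorthand for 5/3: the 5 is implied.
A third above A in this key is C.
A fifth above A in this key is E.
Together with the bass A, this spells A minor in root position.

A, C, E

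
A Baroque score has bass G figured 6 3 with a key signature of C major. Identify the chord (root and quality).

The figures 6 3 indicate a triad in first inversion.
In first inversion the root lies a sixth above the bass: a sixth above G in C major is E.
The chord tones are G, B, E, giving E minor.

E minor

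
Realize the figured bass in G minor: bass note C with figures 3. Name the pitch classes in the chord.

The written figures 3 are shorthand for 5/3: the 5 is implied.
A third above C in this key is Eb.
A fifth above C in this key is G.
Together with the bass C, this spells C minor in root position.

C, Eb, G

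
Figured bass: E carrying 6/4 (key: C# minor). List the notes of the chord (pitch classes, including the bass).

A fourth above E in this key is A.
A sixth above E in this key is C#.
Together with the bass E, this spells A major in second inversion.

E, A, C#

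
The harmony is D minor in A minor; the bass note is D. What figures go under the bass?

D is the root of D minor, so the chord is in root position.
A triad in root position is figured 5/3, conventionally abbreviated (no figures — root-position triad).

no figures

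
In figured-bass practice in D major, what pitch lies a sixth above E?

Counting 5 letter steps above E lands on C; in D major, that letter is C#.

C#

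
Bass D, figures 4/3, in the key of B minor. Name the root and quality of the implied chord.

The figures 4/3 indicate a seventh chord in second inversion.
In second inversion the root lies a fourth above the bass: a fourth above D in B minor is G.
The chord tones are D, F#, G, B, giving G major seventh.

G major seventh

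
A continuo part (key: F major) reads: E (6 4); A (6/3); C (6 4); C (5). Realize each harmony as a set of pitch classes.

E, A, C | A, C, F | C, F, A | C, E, G

E (6/4): E, A, C.
A (6/3): A, C, F.
C (6/4): C, F, A.
C (5/3): C, E, G.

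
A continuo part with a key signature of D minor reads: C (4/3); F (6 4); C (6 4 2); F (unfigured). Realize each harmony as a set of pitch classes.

C (6/4/3): C, E, F, A.
F (6/4): F, Bb, D.
C (6/4/2): C, D, F, A.
F (5/3): F, A, C.

C, E, F, A | F, Bb, D | C, D, F, A | F, A, C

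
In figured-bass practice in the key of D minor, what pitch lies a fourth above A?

Counting 3 letter steps above A lands on D; in D minor, that letter is D.

D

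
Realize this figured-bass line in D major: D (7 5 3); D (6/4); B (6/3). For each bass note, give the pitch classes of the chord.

D (7/5/3): D, F#, A, C#.
D (6/4): D, G, B.
B (6/3): B, D, G.

D, F#, A, C# | D, G, B | B, D, G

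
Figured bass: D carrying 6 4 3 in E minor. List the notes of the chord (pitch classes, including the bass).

A third above D in this key is F#.
A fourth above D in this key is G.
A sixth above D in this key is B.
Together with the bass D, this spells G major seventh in second inversion.

D, F#, G, B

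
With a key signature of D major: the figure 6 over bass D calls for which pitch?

B

Counting 5 letter steps above D lands on B; in D major, that letter is B.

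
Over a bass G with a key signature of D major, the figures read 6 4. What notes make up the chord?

A fourth above G in this key is C#.
A sixth above G in this key is E.
Together with the bass G, this spells C# diminished in second inversion.

G, C#, E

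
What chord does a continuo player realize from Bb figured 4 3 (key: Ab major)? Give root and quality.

Eb dominant seventh

The figures 4 3 indicate a seventh chord in second inversion.
In second inversion the root lies a fourth above the bass: a fourth above Bb in Ab major is Eb.
The chord tones are Bb, Db, Eb, G, giving Eb dominant seventh.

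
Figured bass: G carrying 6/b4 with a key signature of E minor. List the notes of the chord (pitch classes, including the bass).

G, Cb, E

A fourth above G in this key is C, lowered to Cb by the flat.
A sixth above G in this key is E.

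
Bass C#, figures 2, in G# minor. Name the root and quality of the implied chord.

The figures 2 indicate a seventh chord in third inversion.
In third inversion the root lies a second above the bass: a second above C# in G# minor is D#.
The chord tones are C#, D#, F#, A#, giving D# minor seventh.

D# minor seventh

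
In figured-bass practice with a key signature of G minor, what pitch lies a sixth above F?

D

Counting 5 letter steps above F lands on D; in G minor, that letter is D.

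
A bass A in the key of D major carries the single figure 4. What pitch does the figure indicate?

D

Counting 3 letter steps above A lands on D; in D major, that letter is D.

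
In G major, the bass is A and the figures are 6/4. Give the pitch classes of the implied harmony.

A, D, F#

A fourth above A in this key is D.
A sixth above A in this key is F#.
Together with the bass A, this spells D major in second inversion.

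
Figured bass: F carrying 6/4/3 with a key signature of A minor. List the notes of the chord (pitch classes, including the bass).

F, A, B, D

A third above F in this key is A.
A fourth above F in this key is B.
A sixth above F in this key is D.
Together with the bass F, this spells B half-diminished seventh in second inversion.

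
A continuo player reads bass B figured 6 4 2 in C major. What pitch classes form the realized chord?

B, C, E, G

A second above B in this key is C.
A fourth above B in this key is E.
A sixth above B in this key is G.
Together with the bass B, this spells C major seventh in third inversion.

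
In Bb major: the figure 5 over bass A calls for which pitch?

Counting 4 letter steps above A lands on E; in Bb major, that letter is Eb.

Eb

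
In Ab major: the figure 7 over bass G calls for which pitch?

F

Counting 6 letter steps above G lands on F; in Ab major, that letter is F.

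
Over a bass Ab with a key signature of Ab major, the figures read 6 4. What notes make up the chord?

Ab, Db, F

A fourth above Ab in this key is Db.
A sixth above Ab in this key is F.
Together with the bass Ab, this spells Db major in second inversion.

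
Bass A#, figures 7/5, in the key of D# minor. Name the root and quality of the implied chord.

A# minor seventh

The figures 7/5 indicate a seventh chord in root position.
In root position the bass is the root, so the root is A#.
The chord tones are A#, C#, E#, G#, giving A# minor seventh.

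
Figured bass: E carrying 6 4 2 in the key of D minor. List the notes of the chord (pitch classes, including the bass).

A second above E in this key is F.
A fourth above E in this key is A.
A sixth above E in this key is C.
Together with the bass E, this spells F major seventh in third inversion.

E, F, A, C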